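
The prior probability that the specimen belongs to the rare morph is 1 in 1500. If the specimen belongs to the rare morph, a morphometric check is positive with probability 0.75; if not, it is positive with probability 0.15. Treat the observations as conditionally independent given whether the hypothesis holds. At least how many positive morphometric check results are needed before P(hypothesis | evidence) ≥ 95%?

7

Prior odds = (1/1500)/(1499/1500) = 1/1499.
Likelihood ratio of a positive = 0.75/0.15 = 5.
Target posterior odds = 0.95/0.05 = 19.
Require 5ⁿ ≥ 19 ÷ (1/1499) = 28481.
5⁶ = 15625 falls short of 28481 but 5⁷ = 78125 reaches it, so n = 7.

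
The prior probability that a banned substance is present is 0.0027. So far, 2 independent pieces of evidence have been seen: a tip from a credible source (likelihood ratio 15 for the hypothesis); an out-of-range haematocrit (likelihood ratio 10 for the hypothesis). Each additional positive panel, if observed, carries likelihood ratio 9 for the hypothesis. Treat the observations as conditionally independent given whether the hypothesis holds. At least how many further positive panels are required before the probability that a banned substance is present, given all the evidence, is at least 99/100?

3

Prior odds = 0.0027/0.9973 = 27/9973.
Combined Bayes factor of the evidence already in hand = 15 × 10 = 150.
Odds after that evidence = (27/9973) × 150 = 4050/9973.
Target odds = 0.99/0.01 = 99.
Need 9ⁿ ≥ 99 ÷ (4050/9973) = 109703/450.
9² = 81 falls short of 109703/450 but 9³ = 729 reaches it, so n = 3.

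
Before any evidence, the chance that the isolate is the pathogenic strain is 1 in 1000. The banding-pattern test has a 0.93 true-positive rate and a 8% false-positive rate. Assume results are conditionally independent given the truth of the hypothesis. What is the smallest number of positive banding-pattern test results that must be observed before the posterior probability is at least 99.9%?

Prior odds: 0.001 ÷ 0.999 = 1/999.
Likelihood ratio of a positive result = 0.93/0.08 = 11.625.
Target posterior odds = 0.999/0.001 = 999.
Require 11.625ⁿ ≥ 999 ÷ (1/999) = 998001.
11.625⁵ ≈212307 falls short of 998001 but 11.625⁶ ≈2.46807e+06 reaches it, so n = 6.

6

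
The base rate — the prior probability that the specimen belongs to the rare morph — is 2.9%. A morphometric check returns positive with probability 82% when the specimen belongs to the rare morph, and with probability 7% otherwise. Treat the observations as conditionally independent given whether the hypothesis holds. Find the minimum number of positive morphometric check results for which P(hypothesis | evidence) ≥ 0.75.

2

Prior odds: 0.029 ÷ 0.971 = 29/971.
Likelihood ratio of a positive result = 0.82/0.07 = 82/7.
Target odds: 0.75 ÷ 0.25 = 3.
Require (82/7)ⁿ ≥ 3 ÷ (29/971) = 2913/29.
(82/7)¹ = 82/7 falls short of 2913/29 but (82/7)² = 6724/49 reaches it, so n = 2.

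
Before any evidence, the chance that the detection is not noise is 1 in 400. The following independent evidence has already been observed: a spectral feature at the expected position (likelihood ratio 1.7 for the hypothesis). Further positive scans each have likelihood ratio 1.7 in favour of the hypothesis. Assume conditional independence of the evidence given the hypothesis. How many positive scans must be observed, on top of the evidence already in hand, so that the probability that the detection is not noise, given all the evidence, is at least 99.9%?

Prior odds = 0.0025/0.9975 = 1/399.
Bayes factor of the evidence already in hand = 1.7.
Odds after that evidence = (1/399) × 1.7 = 17/3990.
Target odds = 0.999/0.001 = 999.
Need 1.7ⁿ ≥ 999 ÷ (17/3990) = 3986010/17.
1.7²³ ≈199676 falls short of 3986010/17 but 1.7²⁴ ≈339449 reaches it, so n = 24.

24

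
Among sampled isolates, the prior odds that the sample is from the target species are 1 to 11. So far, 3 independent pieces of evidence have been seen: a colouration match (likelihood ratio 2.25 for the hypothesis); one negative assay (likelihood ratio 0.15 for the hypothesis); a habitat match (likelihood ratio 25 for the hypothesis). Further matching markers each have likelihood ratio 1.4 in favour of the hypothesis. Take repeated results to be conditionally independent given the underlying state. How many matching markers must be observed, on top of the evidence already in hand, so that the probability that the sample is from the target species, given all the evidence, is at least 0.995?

Prior odds = 1/11.
Combined Bayes factor of the evidence already in hand = 2.25 × 0.15 × 25 = 8.4375.
Odds after that evidence = (1/11) × 8.4375 = 135/176.
Target odds = 0.995/0.005 = 199.
Need 1.4ⁿ ≥ 199 ÷ (135/176) = 35024/135.
1.4¹⁶ ≈217.795 falls short of 35024/135 but 1.4¹⁷ ≈304.913 reaches it, so n = 17.

17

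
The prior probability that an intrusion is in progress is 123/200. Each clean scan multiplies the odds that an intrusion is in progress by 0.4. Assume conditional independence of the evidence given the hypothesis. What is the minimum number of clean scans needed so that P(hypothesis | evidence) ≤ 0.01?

6

Prior odds = 0.615/0.385 = 123/77.
Likelihood ratio per clean scan = 0.4.
Target odds: 0.01 ÷ 0.99 = 1/99.
Need (123/77) × 0.4ⁿ ≤ 1/99, i.e. 0.4ⁿ ≤ 7/1107.
0.4⁵ = 0.01024 is still above 7/1107 but 0.4⁶ = 64/15625 is at or below it, so n = 6.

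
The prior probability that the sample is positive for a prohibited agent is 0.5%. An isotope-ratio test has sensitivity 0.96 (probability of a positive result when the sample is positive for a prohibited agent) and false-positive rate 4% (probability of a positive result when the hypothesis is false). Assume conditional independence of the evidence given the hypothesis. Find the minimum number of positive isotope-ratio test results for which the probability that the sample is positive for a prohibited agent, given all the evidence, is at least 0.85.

Prior odds = 0.005/0.995 = 1/199.
Likelihood ratio of a positive result = 0.96/0.04 = 24.
Target posterior odds = 0.85/0.15 = 17/3.
Require 24ⁿ ≥ 17/3 ÷ (1/199) = 3383/3.
24² = 576 falls short of 3383/3 but 24³ = 13824 reaches it, so n = 3.

3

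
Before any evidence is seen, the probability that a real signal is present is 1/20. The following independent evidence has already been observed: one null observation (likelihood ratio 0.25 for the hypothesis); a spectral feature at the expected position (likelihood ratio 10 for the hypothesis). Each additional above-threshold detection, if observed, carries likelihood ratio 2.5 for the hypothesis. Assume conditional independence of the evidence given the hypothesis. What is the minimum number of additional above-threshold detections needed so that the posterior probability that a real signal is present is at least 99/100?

8

Prior odds = 0.05/0.95 = 1/19.
Combined Bayes factor of the evidence already in hand = 0.25 × 10 = 2.5.
Odds after that evidence = (1/19) × 2.5 = 5/38.
Target odds = 0.99/0.01 = 99.
Need 2.5ⁿ ≥ 99 ÷ (5/38) = 752.4.
2.5⁷ = 610.3515625 falls short of 752.4 but 2.5⁸ = 390625/256 reaches it, so n = 8.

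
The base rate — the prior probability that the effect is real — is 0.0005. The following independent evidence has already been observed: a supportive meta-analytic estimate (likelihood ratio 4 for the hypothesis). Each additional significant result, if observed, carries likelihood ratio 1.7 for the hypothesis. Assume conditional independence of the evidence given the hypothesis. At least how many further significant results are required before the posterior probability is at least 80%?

15

Prior odds = 0.0005/0.9995 = 1/1999.
Bayes factor of the evidence already in hand = 4.
Odds after that evidence = (1/1999) × 4 = 4/1999.
Target odds = 0.8/0.2 = 4.
Need 1.7ⁿ ≥ 4 ÷ (4/1999) = 1999.
1.7¹⁴ ≈1683.78 falls short of 1999 but 1.7¹⁵ ≈2862.42 reaches it, so n = 15.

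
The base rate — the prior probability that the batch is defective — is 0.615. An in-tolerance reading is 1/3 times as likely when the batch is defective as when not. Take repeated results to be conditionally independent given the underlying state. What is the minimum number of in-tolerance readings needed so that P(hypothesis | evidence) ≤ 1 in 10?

Prior odds = 0.615/0.385 = 123/77.
Likelihood ratio per in-tolerance reading = 1/3.
Target odds: 0.1 ÷ 0.9 = 1/9.
Require (1/3)ⁿ ≤ 1/9 ÷ (123/77) = 77/1107.
(1/3)² = 1/9 is still above 77/1107 but (1/3)³ = 1/27 is at or below it, so n = 3.

3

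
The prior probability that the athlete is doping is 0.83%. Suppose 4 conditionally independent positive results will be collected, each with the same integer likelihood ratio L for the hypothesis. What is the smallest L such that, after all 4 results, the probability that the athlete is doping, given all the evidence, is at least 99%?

Prior odds = 0.0083/0.9917 = 83/9917.
Target odds = 0.99/0.01 = 99.
Need L⁴ ≥ 99 ÷ (83/9917) = 981783/83.
10⁴ = 10000 < 981783/83 ≤ 14641 = 11⁴, so L = 11.

11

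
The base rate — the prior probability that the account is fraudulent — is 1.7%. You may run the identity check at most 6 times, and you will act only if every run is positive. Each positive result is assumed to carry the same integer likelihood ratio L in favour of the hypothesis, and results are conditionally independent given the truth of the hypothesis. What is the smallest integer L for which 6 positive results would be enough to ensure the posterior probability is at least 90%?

Prior odds = 0.017/0.983 = 17/983.
Target odds = 0.9/0.1 = 9.
Need L⁶ ≥ 9 ÷ (17/983) = 8847/17.
2⁶ = 64 < 8847/17 ≤ 729 = 3⁶, so L = 3.

3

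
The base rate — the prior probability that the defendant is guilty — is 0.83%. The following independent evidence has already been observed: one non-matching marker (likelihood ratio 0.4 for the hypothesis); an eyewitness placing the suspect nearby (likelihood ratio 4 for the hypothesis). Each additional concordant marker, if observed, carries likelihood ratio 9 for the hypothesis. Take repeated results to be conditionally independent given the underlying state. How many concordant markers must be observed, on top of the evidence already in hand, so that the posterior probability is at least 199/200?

5

Prior odds = 0.0083/0.9917 = 83/9917.
Combined Bayes factor of the evidence already in hand = 0.4 × 4 = 1.6.
Odds after that evidence = (83/9917) × 1.6 = 664/49585.
Target odds = 0.995/0.005 = 199.
Need 9ⁿ ≥ 199 ÷ (664/49585) = 9867415/664.
9⁴ = 6561 falls short of 9867415/664 but 9⁵ = 59049 reaches it, so n = 5.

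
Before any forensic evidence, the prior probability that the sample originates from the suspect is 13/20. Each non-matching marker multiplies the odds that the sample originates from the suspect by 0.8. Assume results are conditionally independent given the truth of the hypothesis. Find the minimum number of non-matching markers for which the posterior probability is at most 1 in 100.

Prior odds = 0.65/0.35 = 13/7.
Likelihood ratio per non-matching marker = 0.8.
Target odds: 0.01 ÷ 0.99 = 1/99.
Need (13/7) × 0.8ⁿ ≤ 1/99, i.e. 0.8ⁿ ≤ 7/1287.
0.8²³ ≈0.00590296 is still above 7/1287 but 0.8²⁴ ≈0.00472237 is at or below it, so n = 24.

24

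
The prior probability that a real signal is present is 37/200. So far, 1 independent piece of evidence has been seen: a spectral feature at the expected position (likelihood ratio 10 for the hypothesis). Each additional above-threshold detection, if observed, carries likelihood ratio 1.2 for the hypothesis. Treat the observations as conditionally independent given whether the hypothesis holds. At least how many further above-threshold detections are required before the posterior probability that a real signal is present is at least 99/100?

Prior odds = 0.185/0.815 = 37/163.
Bayes factor of the evidence already in hand = 10.
Odds after that evidence = (37/163) × 10 = 370/163.
Target odds = 0.99/0.01 = 99.
Need 1.2ⁿ ≥ 99 ÷ (370/163) = 16137/370.
1.2²⁰ ≈38.3376 falls short of 16137/370 but 1.2²¹ ≈46.0051 reaches it, so n = 21.

21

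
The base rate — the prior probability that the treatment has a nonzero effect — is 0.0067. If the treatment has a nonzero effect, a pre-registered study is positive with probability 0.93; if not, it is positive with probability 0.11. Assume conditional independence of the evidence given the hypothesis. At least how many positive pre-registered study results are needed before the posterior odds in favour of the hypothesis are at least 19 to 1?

4

Prior odds = 0.0067/0.9933 = 67/9933.
Likelihood ratio of a positive = 0.93/0.11 = 93/11.
Target odds = 19.
Need (67/9933) × (93/11)ⁿ ≥ 19, i.e. (93/11)ⁿ ≥ 188727/67.
(93/11)³ = 804357/1331 falls short of 188727/67 but (93/11)⁴ = 74805201/14641 reaches it, so n = 4.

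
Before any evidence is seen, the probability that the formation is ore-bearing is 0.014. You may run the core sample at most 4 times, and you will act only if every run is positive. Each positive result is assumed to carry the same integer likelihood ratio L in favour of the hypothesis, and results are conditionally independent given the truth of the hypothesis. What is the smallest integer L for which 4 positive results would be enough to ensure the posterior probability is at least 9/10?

Prior odds = 0.014/0.986 = 7/493.
Target odds = 0.9/0.1 = 9.
Need L⁴ ≥ 9 ÷ (7/493) = 4437/7.
5⁴ = 625 < 4437/7 ≤ 1296 = 6⁴, so L = 6.

6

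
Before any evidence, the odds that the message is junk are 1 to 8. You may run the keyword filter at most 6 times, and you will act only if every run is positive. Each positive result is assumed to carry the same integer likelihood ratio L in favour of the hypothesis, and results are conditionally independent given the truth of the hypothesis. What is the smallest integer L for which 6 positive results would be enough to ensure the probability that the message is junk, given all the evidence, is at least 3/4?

2

Prior odds = 0.125.
Target odds = 0.75/0.25 = 3.
Need L⁶ ≥ 3 ÷ 0.125 = 24.
1⁶ = 1 < 24 ≤ 64 = 2⁶, so L = 2.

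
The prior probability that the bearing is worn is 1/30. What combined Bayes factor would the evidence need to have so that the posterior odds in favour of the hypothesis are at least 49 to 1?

1421

Prior odds = (1/30)/(29/30) = 1/29.
Target odds = 49.
Required Bayes factor = 49 ÷ (1/29) = 1421.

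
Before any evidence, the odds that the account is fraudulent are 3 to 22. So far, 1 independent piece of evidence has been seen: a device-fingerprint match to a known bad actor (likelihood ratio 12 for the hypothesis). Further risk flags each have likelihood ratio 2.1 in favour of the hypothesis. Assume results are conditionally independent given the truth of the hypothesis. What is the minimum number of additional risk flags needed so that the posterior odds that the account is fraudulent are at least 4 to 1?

2

Prior odds = 3/22.
Bayes factor of the evidence already in hand = 12.
Odds after that evidence = (3/22) × 12 = 18/11.
Target odds = 4.
Need 2.1ⁿ ≥ 4 ÷ (18/11) = 22/9.
2.1¹ = 2.1 falls short of 22/9 but 2.1² = 4.41 reaches it, so n = 2.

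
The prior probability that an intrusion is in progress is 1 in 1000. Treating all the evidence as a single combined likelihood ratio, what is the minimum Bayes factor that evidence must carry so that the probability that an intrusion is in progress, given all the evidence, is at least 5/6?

Prior odds = 0.001/0.999 = 1/999.
Target odds = (5/6)/(1/6) = 5.
Required Bayes factor = 5 ÷ (1/999) = 4995.

4995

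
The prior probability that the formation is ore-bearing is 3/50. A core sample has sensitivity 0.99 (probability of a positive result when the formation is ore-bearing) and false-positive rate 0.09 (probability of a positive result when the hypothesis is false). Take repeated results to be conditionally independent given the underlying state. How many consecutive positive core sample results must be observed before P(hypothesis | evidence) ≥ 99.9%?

Prior odds = 0.06/0.94 = 3/47.
Likelihood ratio of a positive result = 0.99/0.09 = 11.
Target posterior odds = 0.999/0.001 = 999.
Require 11ⁿ ≥ 999 ÷ (3/47) = 15651.
11⁴ = 14641 falls short of 15651 but 11⁵ = 161051 reaches it, so n = 5.

5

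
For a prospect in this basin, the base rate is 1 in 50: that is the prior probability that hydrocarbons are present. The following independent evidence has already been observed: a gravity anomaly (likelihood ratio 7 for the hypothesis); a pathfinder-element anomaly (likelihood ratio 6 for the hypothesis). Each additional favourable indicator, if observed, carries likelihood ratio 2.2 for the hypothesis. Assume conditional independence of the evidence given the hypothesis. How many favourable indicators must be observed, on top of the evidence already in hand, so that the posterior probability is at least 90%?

3

Prior odds = 0.02/0.98 = 1/49.
Combined Bayes factor of the evidence already in hand = 7 × 6 = 42.
Odds after that evidence = (1/49) × 42 = 6/7.
Target odds = 0.9/0.1 = 9.
Need 2.2ⁿ ≥ 9 ÷ (6/7) = 10.5.
2.2² = 4.84 falls short of 10.5 but 2.2³ = 10.648 reaches it, so n = 3.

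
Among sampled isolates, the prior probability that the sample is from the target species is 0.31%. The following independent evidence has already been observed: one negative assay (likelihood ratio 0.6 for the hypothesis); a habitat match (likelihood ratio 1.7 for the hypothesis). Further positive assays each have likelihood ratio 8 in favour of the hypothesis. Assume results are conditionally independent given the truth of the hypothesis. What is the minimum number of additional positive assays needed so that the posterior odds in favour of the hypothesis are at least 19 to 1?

Prior odds = 0.0031/0.9969 = 31/9969.
Combined Bayes factor of the evidence already in hand = 0.6 × 1.7 = 1.02.
Odds after that evidence = (31/9969) × 1.02 = 527/166150.
Target odds = 19.
Need 8ⁿ ≥ 19 ÷ (527/166150) = 3156850/527.
8⁴ = 4096 falls short of 3156850/527 but 8⁵ = 32768 reaches it, so n = 5.

5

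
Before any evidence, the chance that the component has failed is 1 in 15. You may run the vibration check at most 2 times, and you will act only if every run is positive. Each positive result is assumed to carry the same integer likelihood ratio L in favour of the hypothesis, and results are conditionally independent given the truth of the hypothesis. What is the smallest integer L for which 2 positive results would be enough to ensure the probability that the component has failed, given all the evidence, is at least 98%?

27

Prior odds = (1/15)/(14/15) = 1/14.
Target odds = 0.98/0.02 = 49.
Need L² ≥ 49 ÷ (1/14) = 686.
26² = 676 < 686 ≤ 729 = 27², so L = 27.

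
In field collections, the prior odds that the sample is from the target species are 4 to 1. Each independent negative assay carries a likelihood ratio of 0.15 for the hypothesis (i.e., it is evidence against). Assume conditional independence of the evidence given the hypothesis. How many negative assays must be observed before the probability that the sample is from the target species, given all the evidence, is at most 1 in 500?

Prior odds = 4.
Likelihood ratio per negative assay = 0.15.
Target posterior odds = 0.002/0.998 = 1/499.
Need 4 × 0.15ⁿ ≤ 1/499, i.e. 0.15ⁿ ≤ 1/1996.
0.15⁴ = 81/160000 is still above 1/1996 but 0.15⁵ = 243/3200000 is at or below it, so n = 5.

5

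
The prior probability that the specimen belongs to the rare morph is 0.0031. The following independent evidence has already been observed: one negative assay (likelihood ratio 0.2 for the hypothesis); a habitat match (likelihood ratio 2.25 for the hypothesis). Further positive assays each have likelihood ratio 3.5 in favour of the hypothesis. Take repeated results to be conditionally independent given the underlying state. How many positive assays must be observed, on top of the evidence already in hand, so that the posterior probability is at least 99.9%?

Prior odds = 0.0031/0.9969 = 31/9969.
Combined Bayes factor of the evidence already in hand = 0.2 × 2.25 = 0.45.
Odds after that evidence = (31/9969) × 0.45 = 93/66460.
Target odds = 0.999/0.001 = 999.
Need 3.5ⁿ ≥ 999 ÷ (93/66460) = 22131180/31.
3.5¹⁰ = 282475249/1024 falls short of 22131180/31 but 3.5¹¹ ≈965492 reaches it, so n = 11.

11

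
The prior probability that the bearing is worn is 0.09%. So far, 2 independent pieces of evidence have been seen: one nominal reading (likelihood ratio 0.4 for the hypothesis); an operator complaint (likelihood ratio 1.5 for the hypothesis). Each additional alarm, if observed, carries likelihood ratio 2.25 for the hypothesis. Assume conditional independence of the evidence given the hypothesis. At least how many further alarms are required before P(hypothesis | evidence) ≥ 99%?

Prior odds = 0.0009/0.9991 = 9/9991.
Combined Bayes factor of the evidence already in hand = 0.4 × 1.5 = 0.6.
Odds after that evidence = (9/9991) × 0.6 = 27/49955.
Target odds = 0.99/0.01 = 99.
Need 2.25ⁿ ≥ 99 ÷ (27/49955) = 549505/3.
2.25¹⁴ ≈85222.7 falls short of 549505/3 but 2.25¹⁵ ≈191751 reaches it, so n = 15.

15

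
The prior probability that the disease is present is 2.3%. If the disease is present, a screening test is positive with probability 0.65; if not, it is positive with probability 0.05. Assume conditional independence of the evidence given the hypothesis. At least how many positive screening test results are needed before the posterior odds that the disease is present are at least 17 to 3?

Prior odds = 0.023/0.977 = 23/977.
Likelihood ratio of a positive = 0.65/0.05 = 13.
Target odds = 17/3.
Need (23/977) × 13ⁿ ≥ 17/3, i.e. 13ⁿ ≥ 16609/69.
13² = 169 falls short of 16609/69 but 13³ = 2197 reaches it, so n = 3.

3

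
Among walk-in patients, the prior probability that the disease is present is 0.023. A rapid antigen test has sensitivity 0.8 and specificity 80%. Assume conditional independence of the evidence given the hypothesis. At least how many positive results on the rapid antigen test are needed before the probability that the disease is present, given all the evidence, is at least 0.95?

5

Prior odds = 0.023/0.977 = 23/977.
False-positive rate = 1 − 0.8 = 0.2; likelihood ratio of a positive = 0.8/0.2 = 4.
Target odds: 0.95 ÷ 0.05 = 19.
Need (23/977) × 4ⁿ ≥ 19, i.e. 4ⁿ ≥ 18563/23.
4⁴ = 256 falls short of 18563/23 but 4⁵ = 1024 reaches it, so n = 5.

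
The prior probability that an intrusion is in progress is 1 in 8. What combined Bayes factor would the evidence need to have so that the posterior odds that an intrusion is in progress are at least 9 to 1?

63

Prior odds = 0.125/0.875 = 1/7.
Target odds = 9.
Required Bayes factor = 9 ÷ (1/7) = 63.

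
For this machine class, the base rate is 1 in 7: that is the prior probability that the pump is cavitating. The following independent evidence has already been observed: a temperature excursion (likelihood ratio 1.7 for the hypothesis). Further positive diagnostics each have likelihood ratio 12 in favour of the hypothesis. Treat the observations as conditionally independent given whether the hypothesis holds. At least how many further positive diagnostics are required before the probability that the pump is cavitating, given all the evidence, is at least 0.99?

3

Prior odds = (1/7)/(6/7) = 1/6.
Bayes factor of the evidence already in hand = 1.7.
Odds after that evidence = (1/6) × 1.7 = 17/60.
Target odds = 0.99/0.01 = 99.
Need 12ⁿ ≥ 99 ÷ (17/60) = 5940/17.
12² = 144 falls short of 5940/17 but 12³ = 1728 reaches it, so n = 3.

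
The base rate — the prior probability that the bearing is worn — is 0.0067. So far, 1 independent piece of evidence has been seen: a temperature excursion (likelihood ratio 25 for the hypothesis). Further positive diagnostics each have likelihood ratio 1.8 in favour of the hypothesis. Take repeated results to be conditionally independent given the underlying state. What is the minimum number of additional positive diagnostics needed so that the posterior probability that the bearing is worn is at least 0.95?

9

Prior odds = 0.0067/0.9933 = 67/9933.
Bayes factor of the evidence already in hand = 25.
Odds after that evidence = (67/9933) × 25 = 1675/9933.
Target odds = 0.95/0.05 = 19.
Need 1.8ⁿ ≥ 19 ÷ (1675/9933) = 188727/1675.
1.8⁸ = 43046721/390625 falls short of 188727/1675 but 1.8⁹ = 387420489/1953125 reaches it, so n = 9.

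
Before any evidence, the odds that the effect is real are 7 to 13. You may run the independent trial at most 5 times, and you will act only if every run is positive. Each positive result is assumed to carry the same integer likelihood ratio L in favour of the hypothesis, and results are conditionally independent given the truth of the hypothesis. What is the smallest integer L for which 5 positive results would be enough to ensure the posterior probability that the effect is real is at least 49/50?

3

Prior odds = 7/13.
Target odds = 0.98/0.02 = 49.
Need L⁵ ≥ 49 ÷ (7/13) = 91.
2⁵ = 32 < 91 ≤ 243 = 3⁵, so L = 3.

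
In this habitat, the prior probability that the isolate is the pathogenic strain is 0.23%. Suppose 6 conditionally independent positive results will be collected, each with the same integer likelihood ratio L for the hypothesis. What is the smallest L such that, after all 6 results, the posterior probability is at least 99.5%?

Prior odds = 0.0023/0.9977 = 23/9977.
Target odds = 0.995/0.005 = 199.
Need L⁶ ≥ 199 ÷ (23/9977) = 1985423/23.
6⁶ = 46656 < 1985423/23 ≤ 117649 = 7⁶, so L = 7.

7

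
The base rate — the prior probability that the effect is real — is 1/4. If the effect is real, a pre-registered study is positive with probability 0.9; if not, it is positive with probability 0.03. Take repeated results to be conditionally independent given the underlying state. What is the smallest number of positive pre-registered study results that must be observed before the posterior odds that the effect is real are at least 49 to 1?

2

Prior odds: 0.25 ÷ 0.75 = 1/3.
Likelihood ratio of a positive = 0.9/0.03 = 30.
Target odds = 49.
Require 30ⁿ ≥ 49 ÷ (1/3) = 147.
30¹ = 30 falls short of 147 but 30² = 900 reaches it, so n = 2.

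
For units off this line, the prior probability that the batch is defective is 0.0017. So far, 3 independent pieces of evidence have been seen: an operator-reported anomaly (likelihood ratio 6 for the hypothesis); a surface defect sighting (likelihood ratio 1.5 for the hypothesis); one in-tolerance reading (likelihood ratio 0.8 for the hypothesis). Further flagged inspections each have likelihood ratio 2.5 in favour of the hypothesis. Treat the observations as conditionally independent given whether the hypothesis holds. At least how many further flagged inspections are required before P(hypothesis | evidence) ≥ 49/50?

Prior odds = 0.0017/0.9983 = 17/9983.
Combined Bayes factor of the evidence already in hand = 6 × 1.5 × 0.8 = 7.2.
Odds after that evidence = (17/9983) × 7.2 = 612/49915.
Target odds = 0.98/0.02 = 49.
Need 2.5ⁿ ≥ 49 ÷ (612/49915) = 2445835/612.
2.5⁹ = 1953125/512 falls short of 2445835/612 but 2.5¹⁰ = 9765625/1024 reaches it, so n = 10.

10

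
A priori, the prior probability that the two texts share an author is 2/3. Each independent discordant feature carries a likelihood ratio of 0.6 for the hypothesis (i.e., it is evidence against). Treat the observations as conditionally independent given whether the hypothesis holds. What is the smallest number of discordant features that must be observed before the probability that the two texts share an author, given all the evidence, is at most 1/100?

11

Prior odds: (2/3) ÷ (1/3) = 2.
Likelihood ratio per discordant feature = 0.6.
Target posterior odds = 0.01/0.99 = 1/99.
Need 2 × 0.6ⁿ ≤ 1/99, i.e. 0.6ⁿ ≤ 1/198.
0.6¹⁰ = 59049/9765625 is still above 1/198 but 0.6¹¹ = 177147/48828125 is at or below it, so n = 11.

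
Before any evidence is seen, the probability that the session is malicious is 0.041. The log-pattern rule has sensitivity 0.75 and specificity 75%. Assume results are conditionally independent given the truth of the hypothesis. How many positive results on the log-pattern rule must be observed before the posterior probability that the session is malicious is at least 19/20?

6

Prior odds: 0.041 ÷ 0.959 = 41/959.
False-positive rate = 1 − 0.75 = 0.25; likelihood ratio of a positive = 0.75/0.25 = 3.
Target odds: 0.95 ÷ 0.05 = 19.
Require 3ⁿ ≥ 19 ÷ (41/959) = 18221/41.
3⁵ = 243 falls short of 18221/41 but 3⁶ = 729 reaches it, so n = 6.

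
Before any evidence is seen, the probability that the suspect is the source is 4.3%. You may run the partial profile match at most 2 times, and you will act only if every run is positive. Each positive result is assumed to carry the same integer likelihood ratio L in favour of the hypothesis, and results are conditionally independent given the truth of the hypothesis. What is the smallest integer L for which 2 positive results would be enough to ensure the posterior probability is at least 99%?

47

Prior odds = 0.043/0.957 = 43/957.
Target odds = 0.99/0.01 = 99.
Need L² ≥ 99 ÷ (43/957) = 94743/43.
46² = 2116 < 94743/43 ≤ 2209 = 47², so L = 47.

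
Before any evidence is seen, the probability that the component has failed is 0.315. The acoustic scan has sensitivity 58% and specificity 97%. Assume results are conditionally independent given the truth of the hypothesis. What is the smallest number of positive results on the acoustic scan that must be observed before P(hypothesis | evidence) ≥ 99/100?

Prior odds = 0.315/0.685 = 63/137.
False-positive rate = 1 − 0.97 = 0.03; likelihood ratio of a positive = 0.58/0.03 = 58/3.
Target posterior odds = 0.99/0.01 = 99.
Require (58/3)ⁿ ≥ 99 ÷ (63/137) = 1507/7.
(58/3)¹ = 58/3 falls short of 1507/7 but (58/3)² = 3364/9 reaches it, so n = 2.

2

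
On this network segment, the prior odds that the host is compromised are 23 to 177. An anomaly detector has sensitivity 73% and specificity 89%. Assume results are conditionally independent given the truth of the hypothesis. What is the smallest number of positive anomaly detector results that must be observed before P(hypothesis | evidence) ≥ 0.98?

Prior odds = 23/177.
False-positive rate = 1 − 0.89 = 0.11; likelihood ratio of a positive = 0.73/0.11 = 73/11.
Target posterior odds = 0.98/0.02 = 49.
Need (23/177) × (73/11)ⁿ ≥ 49, i.e. (73/11)ⁿ ≥ 8673/23.
(73/11)³ = 389017/1331 falls short of 8673/23 but (73/11)⁴ = 28398241/14641 reaches it, so n = 4.

4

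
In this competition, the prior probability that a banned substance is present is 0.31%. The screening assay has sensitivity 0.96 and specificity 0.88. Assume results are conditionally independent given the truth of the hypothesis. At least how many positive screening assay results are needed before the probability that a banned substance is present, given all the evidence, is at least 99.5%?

6

Prior odds: 0.0031 ÷ 0.9969 = 31/9969.
False-positive rate = 1 − 0.88 = 0.12; likelihood ratio of a positive = 0.96/0.12 = 8.
Target odds: 0.995 ÷ 0.005 = 199.
Require 8ⁿ ≥ 199 ÷ (31/9969) = 1983831/31.
8⁵ = 32768 falls short of 1983831/31 but 8⁶ = 262144 reaches it, so n = 6.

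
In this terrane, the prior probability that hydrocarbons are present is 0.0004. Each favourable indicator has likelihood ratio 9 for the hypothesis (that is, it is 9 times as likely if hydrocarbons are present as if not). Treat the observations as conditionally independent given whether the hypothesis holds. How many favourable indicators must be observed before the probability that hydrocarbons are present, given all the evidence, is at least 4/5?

5

Prior odds: 0.0004 ÷ 0.9996 = 1/2499.
Likelihood ratio per favourable indicator = 9.
Target posterior odds = 0.8/0.2 = 4.
Need (1/2499) × 9ⁿ ≥ 4, i.e. 9ⁿ ≥ 9996.
9⁴ = 6561 falls short of 9996 but 9⁵ = 59049 reaches it, so n = 5.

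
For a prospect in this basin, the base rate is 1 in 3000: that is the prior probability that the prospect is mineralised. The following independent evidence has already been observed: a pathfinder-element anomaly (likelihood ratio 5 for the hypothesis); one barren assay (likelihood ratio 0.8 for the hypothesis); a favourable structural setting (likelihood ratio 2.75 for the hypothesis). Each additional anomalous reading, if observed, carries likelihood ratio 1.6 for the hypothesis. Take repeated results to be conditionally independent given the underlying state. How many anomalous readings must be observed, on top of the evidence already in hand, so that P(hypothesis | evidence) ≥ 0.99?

Prior odds = (1/3000)/(2999/3000) = 1/2999.
Combined Bayes factor of the evidence already in hand = 5 × 0.8 × 2.75 = 11.
Odds after that evidence = (1/2999) × 11 = 11/2999.
Target odds = 0.99/0.01 = 99.
Need 1.6ⁿ ≥ 99 ÷ (11/2999) = 26991.
1.6²¹ ≈19342.8 falls short of 26991 but 1.6²² ≈30948.5 reaches it, so n = 22.

22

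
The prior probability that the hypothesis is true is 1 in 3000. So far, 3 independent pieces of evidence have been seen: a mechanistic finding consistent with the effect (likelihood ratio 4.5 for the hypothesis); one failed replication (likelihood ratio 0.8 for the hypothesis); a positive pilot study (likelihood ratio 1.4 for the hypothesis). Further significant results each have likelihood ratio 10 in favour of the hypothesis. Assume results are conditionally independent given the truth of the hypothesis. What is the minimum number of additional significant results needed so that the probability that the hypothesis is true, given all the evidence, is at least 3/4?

Prior odds = (1/3000)/(2999/3000) = 1/2999.
Combined Bayes factor of the evidence already in hand = 4.5 × 0.8 × 1.4 = 5.04.
Odds after that evidence = (1/2999) × 5.04 = 126/74975.
Target odds = 0.75/0.25 = 3.
Need 10ⁿ ≥ 3 ÷ (126/74975) = 74975/42.
10³ = 1000 falls short of 74975/42 but 10⁴ = 10000 reaches it, so n = 4.

4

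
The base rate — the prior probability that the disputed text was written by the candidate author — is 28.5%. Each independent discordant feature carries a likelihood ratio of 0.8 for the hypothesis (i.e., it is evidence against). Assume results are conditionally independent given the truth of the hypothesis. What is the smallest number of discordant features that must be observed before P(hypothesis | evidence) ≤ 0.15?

4

Prior odds = 0.285/0.715 = 57/143.
Likelihood ratio per discordant feature = 0.8.
Target posterior odds = 0.15/0.85 = 3/17.
Need (57/143) × 0.8ⁿ ≤ 3/17, i.e. 0.8ⁿ ≤ 143/323.
0.8³ = 0.512 is still above 143/323 but 0.8⁴ = 0.4096 is at or below it, so n = 4.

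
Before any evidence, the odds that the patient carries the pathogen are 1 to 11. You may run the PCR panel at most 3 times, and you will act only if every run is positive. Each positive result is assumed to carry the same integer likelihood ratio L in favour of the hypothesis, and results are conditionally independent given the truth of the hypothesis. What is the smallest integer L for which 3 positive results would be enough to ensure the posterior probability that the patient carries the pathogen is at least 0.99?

Prior odds = 1/11.
Target odds = 0.99/0.01 = 99.
Need L³ ≥ 99 ÷ (1/11) = 1089.
10³ = 1000 < 1089 ≤ 1331 = 11³, so L = 11.

11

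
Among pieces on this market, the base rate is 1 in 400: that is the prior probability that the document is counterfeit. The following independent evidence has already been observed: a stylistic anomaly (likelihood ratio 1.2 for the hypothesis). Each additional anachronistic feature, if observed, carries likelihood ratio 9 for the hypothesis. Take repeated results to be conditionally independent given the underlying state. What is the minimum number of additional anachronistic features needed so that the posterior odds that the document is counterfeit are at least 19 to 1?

4

Prior odds = 0.0025/0.9975 = 1/399.
Bayes factor of the evidence already in hand = 1.2.
Odds after that evidence = (1/399) × 1.2 = 2/665.
Target odds = 19.
Need 9ⁿ ≥ 19 ÷ (2/665) = 6317.5.
9³ = 729 falls short of 6317.5 but 9⁴ = 6561 reaches it, so n = 4.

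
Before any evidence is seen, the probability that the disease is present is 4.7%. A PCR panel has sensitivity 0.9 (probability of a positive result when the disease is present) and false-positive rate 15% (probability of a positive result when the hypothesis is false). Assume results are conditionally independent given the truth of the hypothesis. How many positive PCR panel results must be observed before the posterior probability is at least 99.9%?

6

Prior odds = 0.047/0.953 = 47/953.
Likelihood ratio of a positive result = 0.9/0.15 = 6.
Target posterior odds = 0.999/0.001 = 999.
Require 6ⁿ ≥ 999 ÷ (47/953) = 952047/47.
6⁵ = 7776 falls short of 952047/47 but 6⁶ = 46656 reaches it, so n = 6.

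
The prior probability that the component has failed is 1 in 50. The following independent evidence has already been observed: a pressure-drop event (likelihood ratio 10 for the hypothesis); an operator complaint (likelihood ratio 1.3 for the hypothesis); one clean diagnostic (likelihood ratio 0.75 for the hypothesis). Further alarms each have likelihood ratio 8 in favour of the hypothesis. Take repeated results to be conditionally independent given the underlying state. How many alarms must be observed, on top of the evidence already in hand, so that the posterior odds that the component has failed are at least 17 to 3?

2

Prior odds = 0.02/0.98 = 1/49.
Combined Bayes factor of the evidence already in hand = 10 × 1.3 × 0.75 = 9.75.
Odds after that evidence = (1/49) × 9.75 = 39/196.
Target odds = 17/3.
Need 8ⁿ ≥ 17/3 ÷ (39/196) = 3332/117.
8¹ = 8 falls short of 3332/117 but 8² = 64 reaches it, so n = 2.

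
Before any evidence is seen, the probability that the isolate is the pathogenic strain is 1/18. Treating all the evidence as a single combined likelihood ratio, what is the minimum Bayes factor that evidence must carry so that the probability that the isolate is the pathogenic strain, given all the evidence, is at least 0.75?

51

Prior odds = (1/18)/(17/18) = 1/17.
Target odds = 0.75/0.25 = 3.
Required Bayes factor = 3 ÷ (1/17) = 51.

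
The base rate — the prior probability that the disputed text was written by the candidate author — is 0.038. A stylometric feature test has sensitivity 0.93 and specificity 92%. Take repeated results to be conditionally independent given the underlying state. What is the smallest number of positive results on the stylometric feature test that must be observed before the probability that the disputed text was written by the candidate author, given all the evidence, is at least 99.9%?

5

Prior odds = 0.038/0.962 = 19/481.
False-positive rate = 1 − 0.92 = 0.08; likelihood ratio of a positive = 0.93/0.08 = 11.625.
Target odds: 0.999 ÷ 0.001 = 999.
Require 11.625ⁿ ≥ 999 ÷ (19/481) = 480519/19.
11.625⁴ = 74805201/4096 falls short of 480519/19 but 11.625⁵ ≈212307 reaches it, so n = 5.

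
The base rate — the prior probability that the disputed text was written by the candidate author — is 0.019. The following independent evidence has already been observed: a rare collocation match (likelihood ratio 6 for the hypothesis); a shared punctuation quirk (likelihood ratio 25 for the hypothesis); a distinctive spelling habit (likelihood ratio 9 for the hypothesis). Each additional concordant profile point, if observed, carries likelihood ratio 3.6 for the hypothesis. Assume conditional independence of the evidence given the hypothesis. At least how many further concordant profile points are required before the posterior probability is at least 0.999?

3

Prior odds = 0.019/0.981 = 19/981.
Combined Bayes factor of the evidence already in hand = 6 × 25 × 9 = 1350.
Odds after that evidence = (19/981) × 1350 = 2850/109.
Target odds = 0.999/0.001 = 999.
Need 3.6ⁿ ≥ 999 ÷ (2850/109) = 36297/950.
3.6² = 12.96 falls short of 36297/950 but 3.6³ = 46.656 reaches it, so n = 3.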